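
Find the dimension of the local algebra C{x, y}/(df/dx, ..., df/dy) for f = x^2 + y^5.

The Hessian of f at 0 is [[2, 0], [0, 0]] with rank 1, so corank 1. A Groebner basis of the Jacobian ideal J(f) in C{x,y} is {y^4, x}; counting standard monomials gives mu = 4. Corank 1: A-series; mu = 4 gives A_4.

4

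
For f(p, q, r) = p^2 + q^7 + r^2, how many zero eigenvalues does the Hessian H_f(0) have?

Hessian at 0 has rank 2.

1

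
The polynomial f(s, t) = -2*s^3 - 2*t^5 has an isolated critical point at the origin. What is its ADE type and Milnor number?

Type E_8, Milnor number mu = 8.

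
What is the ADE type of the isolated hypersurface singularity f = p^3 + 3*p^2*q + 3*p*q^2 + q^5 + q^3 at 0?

E_{8}

The Hessian of f at 0 has rank 0. Corank 2; j^3 = (p + q)^3 is a perfect cube, so E-series; the 5-jet and mu = 8 give E_8.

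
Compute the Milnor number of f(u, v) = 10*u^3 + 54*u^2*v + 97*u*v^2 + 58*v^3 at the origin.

4

The Hessian of f at 0 is [[0, 0], [0, 0]] with rank 0, so corank 2. A Groebner basis of the Jacobian ideal J(f) in C{u,v} is {v^3, u^2 - 13*v^2/6, u*v + 3*v^2/2}; counting standard monomials gives mu = 4. Corank 2; j^3 = (u + 2*v)*(10*u^2 + 34*u*v + 29*v^2) splits into three distinct lines over C (the quadratic factor has nonzero discriminant), so D_4.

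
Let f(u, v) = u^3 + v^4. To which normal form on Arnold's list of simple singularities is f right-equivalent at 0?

E_{6}

The Hessian of f at 0 is [[0, 0], [0, 0]] with rank 0, so corank 2. A Groebner basis of the Jacobian ideal J(f) in C{u,v} is {v^3, u^2}; counting standard monomials gives mu = 6. Corank 2; j^3 = u^3 is a perfect cube, so E-series; the 4-jet and mu = 6 give E_6.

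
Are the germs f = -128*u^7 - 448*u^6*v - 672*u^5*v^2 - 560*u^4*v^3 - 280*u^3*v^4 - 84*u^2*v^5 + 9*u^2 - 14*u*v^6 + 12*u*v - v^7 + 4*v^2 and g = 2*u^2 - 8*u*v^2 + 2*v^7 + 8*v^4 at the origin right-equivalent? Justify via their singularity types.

The Hessian of f at 0 has rank 1. Corank 1: A-series; mu = 6 gives A_6. The Hessian of g at 0 has rank 1. Corank 1: A-series; mu = 6 gives A_6. Both have type A_6, hence right-equivalent.

Yes.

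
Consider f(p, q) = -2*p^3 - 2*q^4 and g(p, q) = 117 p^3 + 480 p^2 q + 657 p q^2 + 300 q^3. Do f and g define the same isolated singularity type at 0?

The Hessian of f at 0 is [[0, 0], [0, 0]] with rank 0, so corank 2. A Groebner basis of the Jacobian ideal J(f) in C{p,q} is {q^3, p^2}; counting standard monomials gives mu = 6. Corank 2; j^3 = -2*p^3 is a perfect cube, so E-series; the 4-jet and mu = 6 give E_6. The Hessian of g at 0 is [[0, 0], [0, 0]] with rank 0, so corank 2. A Groebner basis of the Jacobian ideal J(g) in C{p,q} is {q^3, p^2 - 39*q^2/23, p*q + 30*q^2/23}; counting standard monomials gives mu = 4. Corank 2; j^3 = 3*(3*p + 4*q)*(13*p^2 + 36*p*q + 25*q^2) splits into three distinct lines over C (the quadratic factor has nonzero discriminant), so D_4. f is E_6 but g is D_4, hence not right-equivalent.

No.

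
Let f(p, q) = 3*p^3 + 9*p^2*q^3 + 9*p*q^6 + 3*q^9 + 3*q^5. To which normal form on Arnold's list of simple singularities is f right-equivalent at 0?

E_{8}

The Hessian of f at 0 has rank 0. Corank 2; j^3 = 3*p^3 is a perfect cube, so E-series; the 5-jet and mu = 8 give E_8.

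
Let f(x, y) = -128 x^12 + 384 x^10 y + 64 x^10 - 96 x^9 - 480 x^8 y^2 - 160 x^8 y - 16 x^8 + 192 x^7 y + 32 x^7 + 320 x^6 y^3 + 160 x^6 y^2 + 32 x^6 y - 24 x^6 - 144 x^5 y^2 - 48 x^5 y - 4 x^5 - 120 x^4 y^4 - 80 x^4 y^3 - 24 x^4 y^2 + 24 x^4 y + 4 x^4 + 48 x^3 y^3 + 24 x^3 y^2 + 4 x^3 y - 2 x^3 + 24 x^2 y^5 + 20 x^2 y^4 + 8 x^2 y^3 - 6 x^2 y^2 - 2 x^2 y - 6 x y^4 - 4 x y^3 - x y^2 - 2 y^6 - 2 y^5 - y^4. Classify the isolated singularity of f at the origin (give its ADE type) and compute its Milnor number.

The Hessian of f at 0 is [[0, 0], [0, 0]] with rank 0, so corank 2. A Groebner basis of the Jacobian ideal J(f) in C{x,y} is {y^3, x^2 + y^2/2, x*y - y^2/2}; counting standard monomials gives mu = 4. Corank 2; j^3 = -x*(2*x^2 + 2*x*y + y^2) splits into three distinct lines over C (the quadratic factor has nonzero discriminant), so D_4.

Type D4, Milnor number mu = 4.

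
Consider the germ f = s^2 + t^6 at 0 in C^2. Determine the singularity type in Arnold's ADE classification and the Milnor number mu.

The Hessian of f at 0 is [[2, 0], [0, 0]] with rank 1, so corank 1. A Groebner basis of the Jacobian ideal J(f) in C{s,t} is {t^5, s}; counting standard monomials gives mu = 5. Corank 1: A-series; mu = 5 gives A_5.

Type A_5, Milnor number mu = 5.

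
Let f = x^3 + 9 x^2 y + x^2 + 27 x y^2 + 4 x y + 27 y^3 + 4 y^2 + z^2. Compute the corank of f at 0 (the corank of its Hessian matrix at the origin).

Hessian at 0 has rank 2.

1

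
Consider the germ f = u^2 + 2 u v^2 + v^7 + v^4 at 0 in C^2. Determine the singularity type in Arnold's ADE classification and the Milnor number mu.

The Hessian of f at 0 has rank 1. Corank 1: A-series; mu = 6 gives A_6.

Type A_6, Milnor number mu = 6.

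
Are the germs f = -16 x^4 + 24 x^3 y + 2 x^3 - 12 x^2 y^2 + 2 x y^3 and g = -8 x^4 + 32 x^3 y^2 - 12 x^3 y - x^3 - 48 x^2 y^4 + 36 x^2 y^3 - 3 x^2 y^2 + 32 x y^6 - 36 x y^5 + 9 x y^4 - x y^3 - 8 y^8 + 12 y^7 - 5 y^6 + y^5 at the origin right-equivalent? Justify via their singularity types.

Yes.

The Hessian of f at 0 has rank 0. Corank 2; j^3 = 2*x^3 is a perfect cube, so E-series; the 4-jet and mu = 7 give E_7. The Hessian of g at 0 has rank 0. Corank 2; j^3 = -x^3 is a perfect cube, so E-series; the 4-jet and mu = 7 give E_7. Both have type E_7, hence right-equivalent.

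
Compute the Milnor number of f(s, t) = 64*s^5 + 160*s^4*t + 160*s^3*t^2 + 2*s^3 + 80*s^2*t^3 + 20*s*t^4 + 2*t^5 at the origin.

The Hessian of f at 0 is [[0, 0], [0, 0]] with rank 0, so corank 2. A Groebner basis of the Jacobian ideal J(f) in C{s,t} is {t^5, s*t^3 + t^4/8, s^2}; counting standard monomials gives mu = 8. Corank 2; j^3 = 2*s^3 is a perfect cube, so E-series; the 5-jet and mu = 8 give E_8.

8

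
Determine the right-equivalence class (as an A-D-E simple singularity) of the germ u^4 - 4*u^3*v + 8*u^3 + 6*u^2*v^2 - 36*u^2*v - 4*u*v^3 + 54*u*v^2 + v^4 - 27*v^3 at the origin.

E_{6}

The Hessian of f at 0 is [[0, 0], [0, 0]] with rank 0, so corank 2. A Groebner basis of the Jacobian ideal J(f) in C{u,v} is {v^4, u*v^2 - 4*v^3/3, u^2 - 3*u*v + 9*v^2/4}; counting standard monomials gives mu = 6. Corank 2; j^3 = (2*u - 3*v)^3 is a perfect cube, so E-series; the 4-jet and mu = 6 give E_6.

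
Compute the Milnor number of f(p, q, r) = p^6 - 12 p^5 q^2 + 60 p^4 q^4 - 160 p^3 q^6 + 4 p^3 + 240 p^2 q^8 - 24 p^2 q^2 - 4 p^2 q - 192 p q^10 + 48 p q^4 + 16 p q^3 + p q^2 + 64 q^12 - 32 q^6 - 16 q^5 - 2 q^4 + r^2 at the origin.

The Hessian of f at 0 is [[0, 0, 0], [0, 0, 0], [0, 0, 2]] with rank 1, so corank 2. A Groebner basis of the Jacobian ideal J(f) in C{p,q,r} is {-p^2/4 + p*q/8 + q^4 + q^3/4, p^3 - 3*p^2/8 - 1021*p*q/16 + 513*q^3/4 + 32*q^2, p^2*q - p^2/2 - 509*p*q/12 + 1027*q^3/12 + 64*q^2/3, -p^2/2 + p*q^2 + p*q/4, r}; counting standard monomials gives mu = 7. Corank 2; j^3 = p*(2*p - q)^2 has shape L^2 M (L != M), so D-series; mu = 7 gives D_7.

7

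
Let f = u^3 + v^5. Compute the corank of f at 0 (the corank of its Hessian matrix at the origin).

2

Hessian at 0 has rank 0.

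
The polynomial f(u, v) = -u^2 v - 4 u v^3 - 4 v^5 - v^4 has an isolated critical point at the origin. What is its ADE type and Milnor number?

Type D_{5}, Milnor number mu = 5.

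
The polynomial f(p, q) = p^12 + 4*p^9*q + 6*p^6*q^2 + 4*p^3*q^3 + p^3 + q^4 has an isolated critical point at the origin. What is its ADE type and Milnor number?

Type E_{6}, Milnor number mu = 6.

The Hessian of f at 0 is [[0, 0], [0, 0]] with rank 0, so corank 2. A Groebner basis of the Jacobian ideal J(f) in C{p,q} is {q^3, p^2}; counting standard monomials gives mu = 6. Corank 2; j^3 = p^3 is a perfect cube, so E-series; the 4-jet and mu = 6 give E_6.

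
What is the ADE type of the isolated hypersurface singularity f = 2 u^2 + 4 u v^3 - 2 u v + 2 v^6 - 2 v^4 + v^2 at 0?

A_1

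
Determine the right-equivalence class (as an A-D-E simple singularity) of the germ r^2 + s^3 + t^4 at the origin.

E6

The Hessian of f at 0 has rank 1. Corank 2; j^3 = s^3 is a perfect cube, so E-series; the 4-jet and mu = 6 give E_6.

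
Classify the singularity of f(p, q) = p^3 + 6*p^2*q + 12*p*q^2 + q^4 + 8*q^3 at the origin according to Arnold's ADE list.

E_6

The Hessian of f at 0 is [[0, 0], [0, 0]] with rank 0, so corank 2. A Groebner basis of the Jacobian ideal J(f) in C{p,q} is {q^3, p^2 + 4*p*q + 4*q^2}; counting standard monomials gives mu = 6. Corank 2; j^3 = (p + 2*q)^3 is a perfect cube, so E-series; the 4-jet and mu = 6 give E_6.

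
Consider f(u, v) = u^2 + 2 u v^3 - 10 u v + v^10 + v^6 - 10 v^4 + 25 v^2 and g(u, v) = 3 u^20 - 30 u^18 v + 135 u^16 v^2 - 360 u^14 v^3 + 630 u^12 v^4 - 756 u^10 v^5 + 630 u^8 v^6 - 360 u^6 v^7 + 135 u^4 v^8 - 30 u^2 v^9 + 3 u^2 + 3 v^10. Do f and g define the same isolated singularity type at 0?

Yes.

The Hessian of f at 0 is [[2, -10], [-10, 50]] with rank 1, so corank 1. A Groebner basis of the Jacobian ideal J(f) in C{u,v} is {u^3 - 15*u^2*v + 75*u*v^2 + 125*u - 625*v, u + v^3 - 5*v}; counting standard monomials gives mu = 9. Corank 1: A-series; mu = 9 gives A_9. The Hessian of g at 0 is [[6, 0], [0, 0]] with rank 1, so corank 1. A Groebner basis of the Jacobian ideal J(g) in C{u,v} is {v^9, u}; counting standard monomials gives mu = 9. Corank 1: A-series; mu = 9 gives A_9. Both have type A_9, hence right-equivalent.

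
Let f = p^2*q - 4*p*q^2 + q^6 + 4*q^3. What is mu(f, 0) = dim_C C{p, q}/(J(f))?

7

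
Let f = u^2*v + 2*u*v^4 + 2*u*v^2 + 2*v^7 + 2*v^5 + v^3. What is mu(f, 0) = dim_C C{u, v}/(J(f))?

8

The Hessian of f at 0 has rank 0. Corank 2; j^3 = v*(u + v)^2 has shape L^2 M (L != M), so D-series; mu = 8 gives D_8.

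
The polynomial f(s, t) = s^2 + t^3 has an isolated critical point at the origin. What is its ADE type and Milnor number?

Type A2, Milnor number mu = 2.

The Hessian of f at 0 has rank 1. Corank 1: A-series; mu = 2 gives A_2.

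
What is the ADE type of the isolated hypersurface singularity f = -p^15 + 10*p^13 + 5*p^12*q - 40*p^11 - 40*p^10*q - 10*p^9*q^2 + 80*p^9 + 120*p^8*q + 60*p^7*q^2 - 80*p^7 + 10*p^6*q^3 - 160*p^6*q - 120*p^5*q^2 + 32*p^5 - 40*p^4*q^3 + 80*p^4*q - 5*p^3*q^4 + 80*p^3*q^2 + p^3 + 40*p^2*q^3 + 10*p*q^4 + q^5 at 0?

The Hessian of f at 0 has rank 0. Corank 2; j^3 = p^3 is a perfect cube, so E-series; the 5-jet and mu = 8 give E_8.

E8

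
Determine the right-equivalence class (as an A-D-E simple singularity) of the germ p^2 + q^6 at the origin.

A5

The Hessian of f at 0 has rank 1. Corank 1: A-series; mu = 5 gives A_5.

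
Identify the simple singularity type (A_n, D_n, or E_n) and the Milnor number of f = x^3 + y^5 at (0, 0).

Type E_{8}, Milnor number mu = 8.

The Hessian of f at 0 has rank 0. Corank 2; j^3 = x^3 is a perfect cube, so E-series; the 5-jet and mu = 8 give E_8.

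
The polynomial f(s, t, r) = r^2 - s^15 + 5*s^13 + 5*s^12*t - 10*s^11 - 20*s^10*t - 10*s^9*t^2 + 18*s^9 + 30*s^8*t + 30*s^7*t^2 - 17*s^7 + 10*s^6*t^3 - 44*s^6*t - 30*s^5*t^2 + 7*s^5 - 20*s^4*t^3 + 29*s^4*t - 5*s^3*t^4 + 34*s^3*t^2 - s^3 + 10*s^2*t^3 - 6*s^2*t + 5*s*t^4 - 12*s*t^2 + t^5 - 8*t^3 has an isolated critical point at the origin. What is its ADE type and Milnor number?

The Hessian of f at 0 has rank 1. Corank 2; j^3 = -(s + 2*t)^3 is a perfect cube, so E-series; the 5-jet and mu = 8 give E_8.

Type E_8, Milnor number mu = 8.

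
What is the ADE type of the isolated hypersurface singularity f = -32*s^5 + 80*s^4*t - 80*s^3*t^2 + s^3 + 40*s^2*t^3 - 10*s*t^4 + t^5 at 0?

The Hessian of f at 0 has rank 0. Corank 2; j^3 = s^3 is a perfect cube, so E-series; the 5-jet and mu = 8 give E_8.

E_8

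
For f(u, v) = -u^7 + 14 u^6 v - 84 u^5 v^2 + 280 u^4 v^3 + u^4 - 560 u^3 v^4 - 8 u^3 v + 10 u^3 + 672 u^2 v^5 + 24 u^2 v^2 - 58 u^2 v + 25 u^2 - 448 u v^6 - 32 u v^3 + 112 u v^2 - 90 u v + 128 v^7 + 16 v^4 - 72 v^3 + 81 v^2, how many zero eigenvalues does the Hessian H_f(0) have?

1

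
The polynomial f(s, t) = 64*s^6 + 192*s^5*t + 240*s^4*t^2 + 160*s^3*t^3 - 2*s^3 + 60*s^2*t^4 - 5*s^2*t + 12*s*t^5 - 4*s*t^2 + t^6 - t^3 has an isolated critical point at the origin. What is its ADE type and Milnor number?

The Hessian of f at 0 is [[0, 0], [0, 0]] with rank 0, so corank 2. A Groebner basis of the Jacobian ideal J(f) in C{s,t} is {s*t/12 + t^5 + t^2/12, s*t^2 + t^3, s^2 + 3*s*t/2 + t^2/2}; counting standard monomials gives mu = 7. Corank 2; j^3 = -(s + t)^2*(2*s + t) has shape L^2 M (L != M), so D-series; mu = 7 gives D_7.

Type D_7, Milnor number mu = 7.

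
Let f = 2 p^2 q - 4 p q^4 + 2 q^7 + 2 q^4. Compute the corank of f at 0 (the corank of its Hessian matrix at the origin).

2

Hessian at 0 has rank 0.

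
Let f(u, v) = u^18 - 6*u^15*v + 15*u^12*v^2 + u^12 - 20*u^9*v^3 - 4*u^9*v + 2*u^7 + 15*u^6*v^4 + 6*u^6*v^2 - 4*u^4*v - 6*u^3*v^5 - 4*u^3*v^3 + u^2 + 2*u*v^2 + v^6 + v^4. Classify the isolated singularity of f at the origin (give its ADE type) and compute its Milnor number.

Type A_{5}, Milnor number mu = 5.

The Hessian of f at 0 has rank 1. Corank 1: A-series; mu = 5 gives A_5.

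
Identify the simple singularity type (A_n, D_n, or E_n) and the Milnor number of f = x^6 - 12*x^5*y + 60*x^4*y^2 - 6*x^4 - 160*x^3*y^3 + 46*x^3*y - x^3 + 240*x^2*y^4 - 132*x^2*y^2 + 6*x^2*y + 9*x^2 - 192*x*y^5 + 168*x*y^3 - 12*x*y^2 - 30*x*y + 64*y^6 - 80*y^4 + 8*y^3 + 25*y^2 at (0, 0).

Type A_2, Milnor number mu = 2.

The Hessian of f at 0 is [[18, -30], [-30, 50]] with rank 1, so corank 1. A Groebner basis of the Jacobian ideal J(f) in C{x,y} is {y^2, x - 5*y/3}; counting standard monomials gives mu = 2. Corank 1: A-series; mu = 2 gives A_2.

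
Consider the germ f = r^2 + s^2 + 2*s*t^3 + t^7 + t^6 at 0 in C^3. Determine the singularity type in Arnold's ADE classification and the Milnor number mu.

Type A_{6}, Milnor number mu = 6.

The Hessian of f at 0 has rank 2. Corank 1: A-series; mu = 6 gives A_6.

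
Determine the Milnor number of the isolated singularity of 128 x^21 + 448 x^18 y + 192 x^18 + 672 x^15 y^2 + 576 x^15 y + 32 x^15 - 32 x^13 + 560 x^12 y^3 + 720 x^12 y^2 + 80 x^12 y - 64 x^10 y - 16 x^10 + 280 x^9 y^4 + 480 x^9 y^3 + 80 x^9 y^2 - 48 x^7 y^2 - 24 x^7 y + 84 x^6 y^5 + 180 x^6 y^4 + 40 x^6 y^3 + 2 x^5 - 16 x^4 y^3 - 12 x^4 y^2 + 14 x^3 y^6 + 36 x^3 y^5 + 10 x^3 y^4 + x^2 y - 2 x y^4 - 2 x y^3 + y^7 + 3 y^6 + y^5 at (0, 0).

The Hessian of f at 0 has rank 0. Corank 2; j^3 = x^2*y has shape L^2 M (L != M), so D-series; mu = 7 gives D_7.

7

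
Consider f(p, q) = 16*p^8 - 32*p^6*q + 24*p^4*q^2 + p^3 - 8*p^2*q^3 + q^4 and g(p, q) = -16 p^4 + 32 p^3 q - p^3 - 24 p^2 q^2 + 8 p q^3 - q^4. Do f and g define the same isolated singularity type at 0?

Yes.

The Hessian of f at 0 is [[0, 0], [0, 0]] with rank 0, so corank 2. A Groebner basis of the Jacobian ideal J(f) in C{p,q} is {q^3, p^2}; counting standard monomials gives mu = 6. Corank 2; j^3 = p^3 is a perfect cube, so E-series; the 4-jet and mu = 6 give E_6. The Hessian of g at 0 is [[0, 0], [0, 0]] with rank 0, so corank 2. A Groebner basis of the Jacobian ideal J(g) in C{p,q} is {q^4, p*q^2 - q^3/6, p^2}; counting standard monomials gives mu = 6. Corank 2; j^3 = -p^3 is a perfect cube, so E-series; the 4-jet and mu = 6 give E_6. Both have type E_6, hence right-equivalent.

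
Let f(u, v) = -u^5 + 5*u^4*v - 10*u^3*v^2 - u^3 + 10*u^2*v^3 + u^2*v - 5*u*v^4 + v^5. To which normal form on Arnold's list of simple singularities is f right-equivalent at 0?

D6

The Hessian of f at 0 is [[0, 0], [0, 0]] with rank 0, so corank 2. A Groebner basis of the Jacobian ideal J(f) in C{u,v} is {u*v/5 + v^4, u*v^2, u^2 - u*v}; counting standard monomials gives mu = 6. Corank 2; j^3 = -u^2*(u - v) has shape L^2 M (L != M), so D-series; mu = 6 gives D_6.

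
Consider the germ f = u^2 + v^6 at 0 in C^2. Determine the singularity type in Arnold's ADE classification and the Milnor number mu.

Type A_{5}, Milnor number mu = 5.

The Hessian of f at 0 has rank 1. Corank 1: A-series; mu = 5 gives A_5.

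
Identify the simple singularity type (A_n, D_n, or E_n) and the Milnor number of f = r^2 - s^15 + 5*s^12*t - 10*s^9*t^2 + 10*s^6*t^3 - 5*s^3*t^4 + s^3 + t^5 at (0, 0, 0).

Type E_{8}, Milnor number mu = 8.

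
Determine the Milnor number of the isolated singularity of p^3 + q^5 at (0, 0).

The Hessian of f at 0 has rank 0. Corank 2; j^3 = p^3 is a perfect cube, so E-series; the 5-jet and mu = 8 give E_8.

8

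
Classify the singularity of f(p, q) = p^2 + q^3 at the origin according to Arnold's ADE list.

The Hessian of f at 0 is [[2, 0], [0, 0]] with rank 1, so corank 1. A Groebner basis of the Jacobian ideal J(f) in C{p,q} is {q^2, p}; counting standard monomials gives mu = 2. Corank 1: A-series; mu = 2 gives A_2.

A_{2}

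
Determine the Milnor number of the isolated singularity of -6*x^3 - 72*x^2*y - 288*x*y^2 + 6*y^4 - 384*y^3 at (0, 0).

6

The Hessian of f at 0 has rank 0. Corank 2; j^3 = -6*(x + 4*y)^3 is a perfect cube, so E-series; the 4-jet and mu = 6 give E_6.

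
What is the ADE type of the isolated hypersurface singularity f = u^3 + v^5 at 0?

E_8

The Hessian of f at 0 has rank 0. Corank 2; j^3 = u^3 is a perfect cube, so E-series; the 5-jet and mu = 8 give E_8.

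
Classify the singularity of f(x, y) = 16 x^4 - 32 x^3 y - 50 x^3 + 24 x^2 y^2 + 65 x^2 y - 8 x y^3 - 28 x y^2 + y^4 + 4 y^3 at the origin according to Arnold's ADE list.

D5

The Hessian of f at 0 is [[0, 0], [0, 0]] with rank 0, so corank 2. A Groebner basis of the Jacobian ideal J(f) in C{x,y} is {x*y^2 + 125*x*y/4 - 25*y^2/2, 625*x*y/8 + y^3 - 125*y^2/4, x^2 - 9*x*y/10 + y^2/5}; counting standard monomials gives mu = 5. Corank 2; j^3 = -(2*x - y)*(5*x - 2*y)^2 has shape L^2 M (L != M), so D-series; mu = 5 gives D_5.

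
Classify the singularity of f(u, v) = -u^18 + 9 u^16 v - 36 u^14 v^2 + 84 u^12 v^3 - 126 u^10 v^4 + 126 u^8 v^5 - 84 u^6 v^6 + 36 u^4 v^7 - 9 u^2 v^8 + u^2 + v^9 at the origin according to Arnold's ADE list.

The Hessian of f at 0 is [[2, 0], [0, 0]] with rank 1, so corank 1. A Groebner basis of the Jacobian ideal J(f) in C{u,v} is {v^8, u}; counting standard monomials gives mu = 8. Corank 1: A-series; mu = 8 gives A_8.

A_{8}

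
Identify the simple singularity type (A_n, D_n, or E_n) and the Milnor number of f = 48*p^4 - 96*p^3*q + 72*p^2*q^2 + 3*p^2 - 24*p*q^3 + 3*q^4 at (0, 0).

Type A_3, Milnor number mu = 3.

The Hessian of f at 0 has rank 1. Corank 1: A-series; mu = 3 gives A_3.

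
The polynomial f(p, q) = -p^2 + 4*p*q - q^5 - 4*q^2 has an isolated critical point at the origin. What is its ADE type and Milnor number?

The Hessian of f at 0 is [[-2, 4], [4, -8]] with rank 1, so corank 1. A Groebner basis of the Jacobian ideal J(f) in C{p,q} is {q^4, p - 2*q}; counting standard monomials gives mu = 4. Corank 1: A-series; mu = 4 gives A_4.

Type A_{4}, Milnor number mu = 4.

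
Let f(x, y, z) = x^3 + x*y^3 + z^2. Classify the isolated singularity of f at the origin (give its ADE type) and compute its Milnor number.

Type E_7, Milnor number mu = 7.

The Hessian of f at 0 has rank 1. Corank 2; j^3 = x^3 is a perfect cube, so E-series; the 4-jet and mu = 7 give E_7.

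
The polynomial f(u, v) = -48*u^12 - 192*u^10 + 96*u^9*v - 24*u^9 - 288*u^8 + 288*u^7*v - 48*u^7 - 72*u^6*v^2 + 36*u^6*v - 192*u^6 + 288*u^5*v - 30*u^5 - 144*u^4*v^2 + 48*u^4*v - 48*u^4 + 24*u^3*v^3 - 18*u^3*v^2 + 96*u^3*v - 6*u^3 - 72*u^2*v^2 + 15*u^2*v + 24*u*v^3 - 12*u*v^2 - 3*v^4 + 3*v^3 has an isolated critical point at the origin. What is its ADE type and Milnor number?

Type D_5, Milnor number mu = 5.

The Hessian of f at 0 has rank 0. Corank 2; j^3 = -3*(u - v)^2*(2*u - v) has shape L^2 M (L != M), so D-series; mu = 5 gives D_5.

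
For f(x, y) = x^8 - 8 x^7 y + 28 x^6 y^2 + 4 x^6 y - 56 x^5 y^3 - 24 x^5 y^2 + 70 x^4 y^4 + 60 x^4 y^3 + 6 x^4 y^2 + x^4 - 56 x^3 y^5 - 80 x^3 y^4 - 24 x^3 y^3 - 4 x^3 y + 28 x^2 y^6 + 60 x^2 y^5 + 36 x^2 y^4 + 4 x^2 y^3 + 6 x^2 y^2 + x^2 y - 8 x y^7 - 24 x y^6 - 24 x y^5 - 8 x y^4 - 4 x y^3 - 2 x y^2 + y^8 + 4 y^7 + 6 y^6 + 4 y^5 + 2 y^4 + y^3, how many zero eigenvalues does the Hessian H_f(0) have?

2

Hessian at 0 has rank 0.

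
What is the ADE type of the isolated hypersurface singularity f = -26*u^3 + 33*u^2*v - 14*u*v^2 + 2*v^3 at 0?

D_{4}

The Hessian of f at 0 has rank 0. Corank 2; j^3 = -(2*u - v)*(13*u^2 - 10*u*v + 2*v^2) splits into three distinct lines over C (the quadratic factor has nonzero discriminant), so D_4.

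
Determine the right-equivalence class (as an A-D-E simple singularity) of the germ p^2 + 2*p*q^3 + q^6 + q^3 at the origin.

A_2

The Hessian of f at 0 has rank 1. Corank 1: A-series; mu = 2 gives A_2.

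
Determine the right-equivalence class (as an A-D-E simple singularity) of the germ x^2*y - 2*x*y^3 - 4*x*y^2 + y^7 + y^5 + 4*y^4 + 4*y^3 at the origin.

D8

The Hessian of f at 0 is [[0, 0], [0, 0]] with rank 0, so corank 2. A Groebner basis of the Jacobian ideal J(f) in C{x,y} is {x^2*y^2 - 4*x^2*y + x^2/7 + 83*x*y^2/7 - 58*x*y/7 + 16*y^2, x^3 - 6*x^2*y + x^2/7 + 83*x*y^2/7 - 58*x*y/7 + 16*y^2, -x*y + y^3 + 2*y^2}; counting standard monomials gives mu = 8. Corank 2; j^3 = y*(x - 2*y)^2 has shape L^2 M (L != M), so D-series; mu = 8 gives D_8.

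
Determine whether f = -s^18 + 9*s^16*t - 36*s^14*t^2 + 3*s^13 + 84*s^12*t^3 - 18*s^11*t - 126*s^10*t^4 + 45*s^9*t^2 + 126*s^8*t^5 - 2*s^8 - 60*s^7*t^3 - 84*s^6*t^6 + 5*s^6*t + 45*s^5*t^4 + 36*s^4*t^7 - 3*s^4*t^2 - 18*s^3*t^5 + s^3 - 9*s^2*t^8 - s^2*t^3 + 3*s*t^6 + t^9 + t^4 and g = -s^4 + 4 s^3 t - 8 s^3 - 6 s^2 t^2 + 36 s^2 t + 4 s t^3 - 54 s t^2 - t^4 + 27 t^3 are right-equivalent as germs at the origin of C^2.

The Hessian of f at 0 has rank 0. Corank 2; j^3 = s^3 is a perfect cube, so E-series; the 4-jet and mu = 6 give E_6. The Hessian of g at 0 has rank 0. Corank 2; j^3 = -(2*s - 3*t)^3 is a perfect cube, so E-series; the 4-jet and mu = 6 give E_6. Both have type E_6, hence right-equivalent.

Yes.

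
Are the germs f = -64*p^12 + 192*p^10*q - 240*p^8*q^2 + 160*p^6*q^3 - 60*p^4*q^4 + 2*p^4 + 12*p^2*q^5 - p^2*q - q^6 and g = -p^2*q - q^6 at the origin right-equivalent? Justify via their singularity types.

Yes.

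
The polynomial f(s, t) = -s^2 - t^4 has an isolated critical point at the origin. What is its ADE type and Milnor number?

The Hessian of f at 0 is [[-2, 0], [0, 0]] with rank 1, so corank 1. A Groebner basis of the Jacobian ideal J(f) in C{s,t} is {t^3, s}; counting standard monomials gives mu = 3. Corank 1: A-series; mu = 3 gives A_3.

Type A_{3}, Milnor number mu = 3.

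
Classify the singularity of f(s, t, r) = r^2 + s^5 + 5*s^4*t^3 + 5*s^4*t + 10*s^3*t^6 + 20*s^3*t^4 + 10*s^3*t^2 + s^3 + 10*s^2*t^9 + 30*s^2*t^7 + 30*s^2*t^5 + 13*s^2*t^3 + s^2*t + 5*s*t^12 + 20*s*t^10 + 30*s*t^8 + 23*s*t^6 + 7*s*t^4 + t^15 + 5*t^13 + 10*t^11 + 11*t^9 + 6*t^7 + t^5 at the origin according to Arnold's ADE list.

The Hessian of f at 0 is [[0, 0, 0], [0, 0, 0], [0, 0, 2]] with rank 1, so corank 2. A Groebner basis of the Jacobian ideal J(f) in C{s,t,r} is {-s*t/4 + t^4, s*t^2, s^2 + 5*s*t/4, r}; counting standard monomials gives mu = 6. Corank 2; j^3 = s^2*(s + t) has shape L^2 M (L != M), so D-series; mu = 6 gives D_6.

D_6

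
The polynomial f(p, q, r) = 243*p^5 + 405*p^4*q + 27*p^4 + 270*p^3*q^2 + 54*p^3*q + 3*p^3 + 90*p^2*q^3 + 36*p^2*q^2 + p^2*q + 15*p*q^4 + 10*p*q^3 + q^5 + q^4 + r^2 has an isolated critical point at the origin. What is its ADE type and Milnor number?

The Hessian of f at 0 has rank 1. Corank 2; j^3 = p^2*(3*p + q) has shape L^2 M (L != M), so D-series; mu = 5 gives D_5.

Type D5, Milnor number mu = 5.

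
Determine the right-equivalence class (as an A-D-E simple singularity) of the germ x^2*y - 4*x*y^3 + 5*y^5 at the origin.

D_{6}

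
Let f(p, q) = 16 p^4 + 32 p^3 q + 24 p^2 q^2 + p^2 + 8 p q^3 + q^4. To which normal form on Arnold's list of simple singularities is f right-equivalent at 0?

The Hessian of f at 0 has rank 1. Corank 1: A-series; mu = 3 gives A_3.

A_3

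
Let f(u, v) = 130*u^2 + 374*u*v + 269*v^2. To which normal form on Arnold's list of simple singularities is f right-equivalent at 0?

A_{1}

The Hessian of f at 0 is [[260, 374], [374, 538]] with rank 2, so corank 0. A Groebner basis of the Jacobian ideal J(f) in C{u,v} is {u, v}; counting standard monomials gives mu = 1. Corank 0: nondegenerate Morse point, so A_1.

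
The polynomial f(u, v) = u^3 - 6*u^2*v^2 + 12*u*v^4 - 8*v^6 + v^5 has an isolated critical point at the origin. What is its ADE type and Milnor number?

The Hessian of f at 0 has rank 0. Corank 2; j^3 = u^3 is a perfect cube, so E-series; the 5-jet and mu = 8 give E_8.

Type E_8, Milnor number mu = 8.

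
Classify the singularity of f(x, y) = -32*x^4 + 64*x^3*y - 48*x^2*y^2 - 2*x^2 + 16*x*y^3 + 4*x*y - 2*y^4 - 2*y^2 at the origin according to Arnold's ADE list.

The Hessian of f at 0 has rank 1. Corank 1: A-series; mu = 3 gives A_3.

A3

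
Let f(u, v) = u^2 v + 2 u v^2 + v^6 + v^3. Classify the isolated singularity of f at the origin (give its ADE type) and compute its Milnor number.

Type D_7, Milnor number mu = 7.

The Hessian of f at 0 has rank 0. Corank 2; j^3 = v*(u + v)^2 has shape L^2 M (L != M), so D-series; mu = 7 gives D_7.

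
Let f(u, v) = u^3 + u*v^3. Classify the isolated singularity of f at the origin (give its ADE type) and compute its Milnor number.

The Hessian of f at 0 has rank 0. Corank 2; j^3 = u^3 is a perfect cube, so E-series; the 4-jet and mu = 7 give E_7.

Type E7, Milnor number mu = 7.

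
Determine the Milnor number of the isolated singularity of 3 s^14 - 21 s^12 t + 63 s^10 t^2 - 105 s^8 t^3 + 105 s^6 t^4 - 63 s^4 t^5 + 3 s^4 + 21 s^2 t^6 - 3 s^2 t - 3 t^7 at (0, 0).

The Hessian of f at 0 has rank 0. Corank 2; j^3 = -3*s^2*t has shape L^2 M (L != M), so D-series; mu = 8 gives D_8.

8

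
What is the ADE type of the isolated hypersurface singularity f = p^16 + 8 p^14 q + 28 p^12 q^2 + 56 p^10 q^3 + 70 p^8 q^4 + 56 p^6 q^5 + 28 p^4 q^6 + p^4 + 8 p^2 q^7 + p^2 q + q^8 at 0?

The Hessian of f at 0 has rank 0. Corank 2; j^3 = p^2*q has shape L^2 M (L != M), so D-series; mu = 9 gives D_9.

D_9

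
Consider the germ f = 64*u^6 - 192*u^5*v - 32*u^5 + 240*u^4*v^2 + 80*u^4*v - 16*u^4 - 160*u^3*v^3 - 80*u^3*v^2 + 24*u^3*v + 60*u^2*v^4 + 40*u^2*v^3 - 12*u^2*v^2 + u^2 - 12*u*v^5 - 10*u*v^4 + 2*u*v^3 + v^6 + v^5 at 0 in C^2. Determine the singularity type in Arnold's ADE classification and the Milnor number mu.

The Hessian of f at 0 has rank 1. Corank 1: A-series; mu = 4 gives A_4.

Type A4, Milnor number mu = 4.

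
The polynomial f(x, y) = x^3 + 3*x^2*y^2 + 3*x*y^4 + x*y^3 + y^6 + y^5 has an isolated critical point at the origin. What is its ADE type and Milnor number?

The Hessian of f at 0 has rank 0. Corank 2; j^3 = x^3 is a perfect cube, so E-series; the 4-jet and mu = 7 give E_7.

Type E_{7}, Milnor number mu = 7.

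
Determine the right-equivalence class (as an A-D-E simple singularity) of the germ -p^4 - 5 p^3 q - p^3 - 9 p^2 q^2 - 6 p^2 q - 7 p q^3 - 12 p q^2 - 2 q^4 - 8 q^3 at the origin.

E_7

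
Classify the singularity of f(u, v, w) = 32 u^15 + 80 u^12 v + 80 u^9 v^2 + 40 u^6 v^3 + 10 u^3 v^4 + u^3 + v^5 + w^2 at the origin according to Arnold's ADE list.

The Hessian of f at 0 is [[0, 0, 0], [0, 0, 0], [0, 0, 2]] with rank 1, so corank 2. A Groebner basis of the Jacobian ideal J(f) in C{u,v,w} is {v^4, u^2, w}; counting standard monomials gives mu = 8. Corank 2; j^3 = u^3 is a perfect cube, so E-series; the 5-jet and mu = 8 give E_8.

E8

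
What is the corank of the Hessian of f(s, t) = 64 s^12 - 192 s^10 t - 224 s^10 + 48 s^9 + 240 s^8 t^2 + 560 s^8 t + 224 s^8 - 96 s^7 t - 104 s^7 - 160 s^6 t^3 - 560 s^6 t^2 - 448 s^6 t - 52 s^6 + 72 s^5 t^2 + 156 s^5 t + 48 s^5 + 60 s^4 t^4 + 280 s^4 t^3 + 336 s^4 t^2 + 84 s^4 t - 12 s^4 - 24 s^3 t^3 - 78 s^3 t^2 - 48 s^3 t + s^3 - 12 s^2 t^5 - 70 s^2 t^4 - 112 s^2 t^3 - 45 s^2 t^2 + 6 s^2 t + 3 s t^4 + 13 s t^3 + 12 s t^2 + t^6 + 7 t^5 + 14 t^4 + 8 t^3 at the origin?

2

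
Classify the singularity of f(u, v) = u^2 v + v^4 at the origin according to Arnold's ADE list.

The Hessian of f at 0 has rank 0. Corank 2; j^3 = u^2*v has shape L^2 M (L != M), so D-series; mu = 5 gives D_5.

D5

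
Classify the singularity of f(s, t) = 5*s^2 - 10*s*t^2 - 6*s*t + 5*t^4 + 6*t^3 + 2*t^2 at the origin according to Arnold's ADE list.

A_{1}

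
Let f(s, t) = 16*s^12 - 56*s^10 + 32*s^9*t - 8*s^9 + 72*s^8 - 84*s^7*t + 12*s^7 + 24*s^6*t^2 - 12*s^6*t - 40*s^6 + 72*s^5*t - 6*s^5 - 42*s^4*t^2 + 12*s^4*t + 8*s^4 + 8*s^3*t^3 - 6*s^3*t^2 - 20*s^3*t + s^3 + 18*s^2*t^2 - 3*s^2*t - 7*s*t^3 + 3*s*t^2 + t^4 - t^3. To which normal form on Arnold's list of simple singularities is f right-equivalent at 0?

E_{7}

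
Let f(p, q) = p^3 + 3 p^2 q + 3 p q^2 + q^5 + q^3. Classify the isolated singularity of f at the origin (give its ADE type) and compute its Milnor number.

The Hessian of f at 0 has rank 0. Corank 2; j^3 = (p + q)^3 is a perfect cube, so E-series; the 5-jet and mu = 8 give E_8.

Type E_{8}, Milnor number mu = 8.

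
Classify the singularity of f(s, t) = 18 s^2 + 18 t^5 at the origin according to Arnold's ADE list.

The Hessian of f at 0 has rank 1. Corank 1: A-series; mu = 4 gives A_4.

A_{4}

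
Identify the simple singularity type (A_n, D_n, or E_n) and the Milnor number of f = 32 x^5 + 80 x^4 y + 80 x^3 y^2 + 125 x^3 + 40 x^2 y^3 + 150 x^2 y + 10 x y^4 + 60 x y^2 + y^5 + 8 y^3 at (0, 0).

Type E_8, Milnor number mu = 8.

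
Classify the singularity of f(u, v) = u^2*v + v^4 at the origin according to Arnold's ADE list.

D_5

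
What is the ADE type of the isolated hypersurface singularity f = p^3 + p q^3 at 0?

E_{7}

The Hessian of f at 0 has rank 0. Corank 2; j^3 = p^3 is a perfect cube, so E-series; the 4-jet and mu = 7 give E_7.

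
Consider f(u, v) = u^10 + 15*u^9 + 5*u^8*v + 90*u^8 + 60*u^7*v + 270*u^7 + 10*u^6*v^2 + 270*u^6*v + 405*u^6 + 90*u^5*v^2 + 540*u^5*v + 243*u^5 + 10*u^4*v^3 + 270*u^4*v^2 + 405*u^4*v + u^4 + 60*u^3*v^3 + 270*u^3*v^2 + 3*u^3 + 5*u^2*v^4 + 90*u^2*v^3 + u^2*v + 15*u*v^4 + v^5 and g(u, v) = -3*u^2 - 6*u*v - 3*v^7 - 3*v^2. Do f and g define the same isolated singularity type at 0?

The Hessian of f at 0 is [[0, 0], [0, 0]] with rank 0, so corank 2. A Groebner basis of the Jacobian ideal J(f) in C{u,v} is {-u*v/15 + v^4, u*v^2, u^2 + u*v/3}; counting standard monomials gives mu = 6. Corank 2; j^3 = u^2*(3*u + v) has shape L^2 M (L != M), so D-series; mu = 6 gives D_6. The Hessian of g at 0 is [[-6, -6], [-6, -6]] with rank 1, so corank 1. A Groebner basis of the Jacobian ideal J(g) in C{u,v} is {v^6, u + v}; counting standard monomials gives mu = 6. Corank 1: A-series; mu = 6 gives A_6. f is D_6 but g is A_6, hence not right-equivalent.

No.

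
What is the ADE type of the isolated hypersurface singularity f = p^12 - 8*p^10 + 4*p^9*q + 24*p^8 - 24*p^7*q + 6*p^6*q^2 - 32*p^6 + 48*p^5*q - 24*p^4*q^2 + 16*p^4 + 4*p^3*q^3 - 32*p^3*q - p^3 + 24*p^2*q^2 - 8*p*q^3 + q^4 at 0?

The Hessian of f at 0 has rank 0. Corank 2; j^3 = -p^3 is a perfect cube, so E-series; the 4-jet and mu = 6 give E_6.

E_{6}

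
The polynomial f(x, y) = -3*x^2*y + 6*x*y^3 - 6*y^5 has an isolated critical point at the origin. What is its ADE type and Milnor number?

Type D_6, Milnor number mu = 6.

The Hessian of f at 0 has rank 0. Corank 2; j^3 = -3*x^2*y has shape L^2 M (L != M), so D-series; mu = 6 gives D_6.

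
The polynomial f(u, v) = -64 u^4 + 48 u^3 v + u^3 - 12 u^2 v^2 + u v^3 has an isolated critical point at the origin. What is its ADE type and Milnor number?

The Hessian of f at 0 is [[0, 0], [0, 0]] with rank 0, so corank 2. A Groebner basis of the Jacobian ideal J(f) in C{u,v} is {3*u^2/16 + v^4 + v^3/16, u^3, u^2*v - u^2/16 - v^3/48, -u^2/2 + u*v^2 - v^3/6}; counting standard monomials gives mu = 7. Corank 2; j^3 = u^3 is a perfect cube, so E-series; the 4-jet and mu = 7 give E_7.

Type E7, Milnor number mu = 7.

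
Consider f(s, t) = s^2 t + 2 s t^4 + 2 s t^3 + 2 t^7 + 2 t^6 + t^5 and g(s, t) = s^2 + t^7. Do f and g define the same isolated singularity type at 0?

The Hessian of f at 0 has rank 0. Corank 2; j^3 = s^2*t has shape L^2 M (L != M), so D-series; mu = 8 gives D_8. The Hessian of g at 0 has rank 1. Corank 1: A-series; mu = 6 gives A_6. f is D_8 but g is A_6, hence not right-equivalent.

No.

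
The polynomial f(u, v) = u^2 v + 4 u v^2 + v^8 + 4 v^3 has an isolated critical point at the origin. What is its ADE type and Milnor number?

The Hessian of f at 0 has rank 0. Corank 2; j^3 = v*(u + 2*v)^2 has shape L^2 M (L != M), so D-series; mu = 9 gives D_9.

Type D_9, Milnor number mu = 9.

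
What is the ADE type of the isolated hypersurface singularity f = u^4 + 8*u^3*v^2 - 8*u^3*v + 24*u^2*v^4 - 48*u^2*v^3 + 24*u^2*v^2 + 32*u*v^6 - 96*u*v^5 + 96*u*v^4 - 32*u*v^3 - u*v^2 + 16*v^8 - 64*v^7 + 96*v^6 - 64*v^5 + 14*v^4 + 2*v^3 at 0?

The Hessian of f at 0 has rank 0. Corank 2; j^3 = -v^2*(u - 2*v) has shape L^2 M (L != M), so D-series; mu = 5 gives D_5.

D_5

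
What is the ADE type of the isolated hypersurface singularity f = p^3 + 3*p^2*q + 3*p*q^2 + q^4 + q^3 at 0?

E_6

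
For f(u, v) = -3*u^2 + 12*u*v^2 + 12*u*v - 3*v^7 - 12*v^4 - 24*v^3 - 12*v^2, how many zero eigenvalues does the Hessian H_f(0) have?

1

The Hessian at 0 is [[-6, 12], [12, -24]] of rank 1; hence corank 1.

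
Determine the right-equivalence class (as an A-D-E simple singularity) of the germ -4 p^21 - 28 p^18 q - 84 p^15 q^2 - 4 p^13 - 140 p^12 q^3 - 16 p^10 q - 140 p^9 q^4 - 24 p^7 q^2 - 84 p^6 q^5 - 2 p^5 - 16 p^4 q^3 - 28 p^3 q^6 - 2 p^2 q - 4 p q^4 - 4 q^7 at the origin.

D8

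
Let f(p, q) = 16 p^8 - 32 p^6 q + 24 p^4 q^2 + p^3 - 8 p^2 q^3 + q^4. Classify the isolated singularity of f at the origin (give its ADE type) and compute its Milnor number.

The Hessian of f at 0 is [[0, 0], [0, 0]] with rank 0, so corank 2. A Groebner basis of the Jacobian ideal J(f) in C{p,q} is {q^3, p^2}; counting standard monomials gives mu = 6. Corank 2; j^3 = p^3 is a perfect cube, so E-series; the 4-jet and mu = 6 give E_6.

Type E_6, Milnor number mu = 6.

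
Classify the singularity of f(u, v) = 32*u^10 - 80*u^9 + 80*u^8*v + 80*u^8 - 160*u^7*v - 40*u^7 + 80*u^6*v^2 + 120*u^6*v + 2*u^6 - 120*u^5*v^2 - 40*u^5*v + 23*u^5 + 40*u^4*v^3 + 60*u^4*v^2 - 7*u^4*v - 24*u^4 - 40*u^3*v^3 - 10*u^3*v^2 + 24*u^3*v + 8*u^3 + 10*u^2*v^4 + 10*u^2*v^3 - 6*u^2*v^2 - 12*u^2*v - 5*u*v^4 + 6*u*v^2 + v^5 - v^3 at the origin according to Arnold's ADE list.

E_{8}

The Hessian of f at 0 has rank 0. Corank 2; j^3 = (2*u - v)^3 is a perfect cube, so E-series; the 5-jet and mu = 8 give E_8.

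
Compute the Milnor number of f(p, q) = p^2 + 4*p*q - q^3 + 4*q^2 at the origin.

2

The Hessian of f at 0 has rank 1. Corank 1: A-series; mu = 2 gives A_2.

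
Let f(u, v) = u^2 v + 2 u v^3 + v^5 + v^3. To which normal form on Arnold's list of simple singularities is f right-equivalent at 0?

The Hessian of f at 0 is [[0, 0], [0, 0]] with rank 0, so corank 2. A Groebner basis of the Jacobian ideal J(f) in C{u,v} is {v^3, u^2 + 3*v^2, u*v}; counting standard monomials gives mu = 4. Corank 2; j^3 = v*(u^2 + v^2) splits into three distinct lines over C (the quadratic factor has nonzero discriminant), so D_4.

D_{4}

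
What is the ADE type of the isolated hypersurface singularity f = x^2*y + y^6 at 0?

The Hessian of f at 0 is [[0, 0], [0, 0]] with rank 0, so corank 2. A Groebner basis of the Jacobian ideal J(f) in C{x,y} is {x^2/6 + y^5, x^3, x*y}; counting standard monomials gives mu = 7. Corank 2; j^3 = x^2*y has shape L^2 M (L != M), so D-series; mu = 7 gives D_7.

D_7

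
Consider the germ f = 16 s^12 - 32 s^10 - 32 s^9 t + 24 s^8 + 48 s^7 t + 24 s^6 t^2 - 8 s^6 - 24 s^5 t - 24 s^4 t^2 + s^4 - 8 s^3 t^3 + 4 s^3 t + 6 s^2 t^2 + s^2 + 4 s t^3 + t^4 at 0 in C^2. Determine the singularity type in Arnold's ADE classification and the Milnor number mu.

The Hessian of f at 0 has rank 1. Corank 1: A-series; mu = 3 gives A_3.

Type A_3, Milnor number mu = 3.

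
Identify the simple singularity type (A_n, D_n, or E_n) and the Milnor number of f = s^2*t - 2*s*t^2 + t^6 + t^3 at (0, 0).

Type D_7, Milnor number mu = 7.

The Hessian of f at 0 is [[0, 0], [0, 0]] with rank 0, so corank 2. A Groebner basis of the Jacobian ideal J(f) in C{s,t} is {s^2/6 + t^5 - t^2/6, s^3 - t^3, s*t - t^2}; counting standard monomials gives mu = 7. Corank 2; j^3 = t*(s - t)^2 has shape L^2 M (L != M), so D-series; mu = 7 gives D_7.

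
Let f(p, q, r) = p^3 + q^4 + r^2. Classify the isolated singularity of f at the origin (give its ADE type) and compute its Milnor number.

Type E6, Milnor number mu = 6.

The Hessian of f at 0 has rank 1. Corank 2; j^3 = p^3 is a perfect cube, so E-series; the 4-jet and mu = 6 give E_6.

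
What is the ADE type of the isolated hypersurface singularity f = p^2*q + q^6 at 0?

The Hessian of f at 0 has rank 0. Corank 2; j^3 = p^2*q has shape L^2 M (L != M), so D-series; mu = 7 gives D_7.

D7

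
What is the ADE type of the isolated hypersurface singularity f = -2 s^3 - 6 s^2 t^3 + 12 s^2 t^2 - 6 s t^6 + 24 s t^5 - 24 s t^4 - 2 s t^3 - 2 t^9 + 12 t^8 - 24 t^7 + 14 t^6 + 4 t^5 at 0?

The Hessian of f at 0 has rank 0. Corank 2; j^3 = -2*s^3 is a perfect cube, so E-series; the 4-jet and mu = 7 give E_7.

E_{7}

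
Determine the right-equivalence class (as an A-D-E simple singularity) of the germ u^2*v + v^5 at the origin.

D_{6}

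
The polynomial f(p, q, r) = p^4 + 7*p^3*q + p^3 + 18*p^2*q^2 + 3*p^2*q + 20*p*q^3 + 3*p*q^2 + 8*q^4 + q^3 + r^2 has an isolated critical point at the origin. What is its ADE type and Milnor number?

The Hessian of f at 0 is [[0, 0, 0], [0, 0, 0], [0, 0, 2]] with rank 1, so corank 2. A Groebner basis of the Jacobian ideal J(f) in C{p,q,r} is {3*p^2 + 6*p*q + q^4 + q^3 + 3*q^2, p^3 + 9*p^2 + 18*p*q + 4*q^3 + 9*q^2, p^2*q - 5*p^2 - 10*p*q - 8*q^3/3 - 5*q^2, 2*p^2 + p*q^2 + 4*p*q + 5*q^3/3 + 2*q^2, r}; counting standard monomials gives mu = 7. Corank 2; j^3 = (p + q)^3 is a perfect cube, so E-series; the 4-jet and mu = 7 give E_7.

Type E_7, Milnor number mu = 7.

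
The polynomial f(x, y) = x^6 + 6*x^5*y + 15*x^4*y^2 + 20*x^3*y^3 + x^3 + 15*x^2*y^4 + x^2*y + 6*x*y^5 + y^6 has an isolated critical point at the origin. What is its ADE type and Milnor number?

The Hessian of f at 0 is [[0, 0], [0, 0]] with rank 0, so corank 2. A Groebner basis of the Jacobian ideal J(f) in C{x,y} is {-x*y/6 + y^5, x*y^2, x^2 + x*y}; counting standard monomials gives mu = 7. Corank 2; j^3 = x^2*(x + y) has shape L^2 M (L != M), so D-series; mu = 7 gives D_7.

Type D_7, Milnor number mu = 7.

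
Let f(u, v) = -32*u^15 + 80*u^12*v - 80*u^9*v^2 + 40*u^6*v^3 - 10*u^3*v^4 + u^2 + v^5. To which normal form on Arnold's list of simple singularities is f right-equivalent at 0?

A_{4}

The Hessian of f at 0 is [[2, 0], [0, 0]] with rank 1, so corank 1. A Groebner basis of the Jacobian ideal J(f) in C{u,v} is {v^4, u}; counting standard monomials gives mu = 4. Corank 1: A-series; mu = 4 gives A_4.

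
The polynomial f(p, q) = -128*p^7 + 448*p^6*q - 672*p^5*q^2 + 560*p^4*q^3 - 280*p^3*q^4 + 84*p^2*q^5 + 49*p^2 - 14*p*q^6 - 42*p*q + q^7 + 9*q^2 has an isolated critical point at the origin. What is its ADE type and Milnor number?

The Hessian of f at 0 is [[98, -42], [-42, 18]] with rank 1, so corank 1. A Groebner basis of the Jacobian ideal J(f) in C{p,q} is {q^6, p - 3*q/7}; counting standard monomials gives mu = 6. Corank 1: A-series; mu = 6 gives A_6.

Type A_6, Milnor number mu = 6.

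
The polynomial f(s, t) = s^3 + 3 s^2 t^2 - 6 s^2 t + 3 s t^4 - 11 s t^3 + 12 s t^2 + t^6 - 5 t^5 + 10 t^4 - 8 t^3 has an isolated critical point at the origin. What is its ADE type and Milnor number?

The Hessian of f at 0 has rank 0. Corank 2; j^3 = (s - 2*t)^3 is a perfect cube, so E-series; the 4-jet and mu = 7 give E_7.

Type E_7, Milnor number mu = 7.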